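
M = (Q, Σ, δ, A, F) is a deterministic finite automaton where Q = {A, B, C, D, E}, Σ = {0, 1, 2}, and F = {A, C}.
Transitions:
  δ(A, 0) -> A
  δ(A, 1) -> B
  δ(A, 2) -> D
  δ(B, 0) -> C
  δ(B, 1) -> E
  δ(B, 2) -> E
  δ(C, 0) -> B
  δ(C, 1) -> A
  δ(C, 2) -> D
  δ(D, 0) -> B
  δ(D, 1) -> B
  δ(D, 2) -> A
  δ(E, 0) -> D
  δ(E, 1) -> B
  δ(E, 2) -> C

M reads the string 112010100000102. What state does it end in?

A --1--> B
B --1--> E
E --2--> C
C --0--> B
B --1--> E
E --0--> D
D --1--> B
B --0--> C
C --0--> B
B --0--> C
C --0--> B
B --0--> C
C --1--> A
A --0--> A
A --2--> D

D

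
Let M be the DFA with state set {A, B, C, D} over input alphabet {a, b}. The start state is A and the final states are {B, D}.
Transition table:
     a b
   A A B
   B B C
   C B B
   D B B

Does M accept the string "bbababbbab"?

A --b--> B
B --b--> C
C --a--> B
B --b--> C
C --a--> B
B --b--> C
C --b--> B
B --b--> C
C --a--> B
B --b--> C
End in state C, which is not an accepting state.

rejected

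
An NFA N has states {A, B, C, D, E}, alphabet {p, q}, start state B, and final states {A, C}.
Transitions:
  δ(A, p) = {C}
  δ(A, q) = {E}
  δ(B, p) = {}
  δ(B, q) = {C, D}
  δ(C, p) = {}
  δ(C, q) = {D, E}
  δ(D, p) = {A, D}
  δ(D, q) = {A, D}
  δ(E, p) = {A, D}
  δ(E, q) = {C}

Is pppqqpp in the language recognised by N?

Start: {B}
read p: {}
The reachable set is empty and stays empty for the remaining 6 symbols.
Reachable ∩ accepting = {} — empty.

rejected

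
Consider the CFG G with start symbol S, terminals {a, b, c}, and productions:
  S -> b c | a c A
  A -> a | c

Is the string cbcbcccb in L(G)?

no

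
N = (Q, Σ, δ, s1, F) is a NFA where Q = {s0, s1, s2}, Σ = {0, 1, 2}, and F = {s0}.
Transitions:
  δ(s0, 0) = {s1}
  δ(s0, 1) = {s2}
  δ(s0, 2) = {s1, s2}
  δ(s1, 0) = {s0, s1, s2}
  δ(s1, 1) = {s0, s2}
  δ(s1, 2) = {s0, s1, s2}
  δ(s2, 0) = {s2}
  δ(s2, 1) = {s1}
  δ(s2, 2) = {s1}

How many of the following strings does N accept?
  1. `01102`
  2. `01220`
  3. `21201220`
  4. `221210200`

4

`01102`: accepted
`01220`: accepted
`21201220`: accepted
`221210200`: accepted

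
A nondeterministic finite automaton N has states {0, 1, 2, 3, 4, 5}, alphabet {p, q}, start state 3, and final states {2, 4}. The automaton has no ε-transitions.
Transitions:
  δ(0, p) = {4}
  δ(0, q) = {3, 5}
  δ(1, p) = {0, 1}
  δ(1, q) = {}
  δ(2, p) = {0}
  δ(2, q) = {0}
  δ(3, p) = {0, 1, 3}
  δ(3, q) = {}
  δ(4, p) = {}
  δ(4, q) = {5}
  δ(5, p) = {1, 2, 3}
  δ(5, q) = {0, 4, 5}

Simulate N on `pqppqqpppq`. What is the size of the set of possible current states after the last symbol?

2

Start: {3}
read p: {0, 1, 3}
read q: {3, 5}
read p: {0, 1, 2, 3}
read p: {0, 1, 3, 4}
read q: {3, 5}
read q: {0, 4, 5}
read p: {1, 2, 3, 4}
read p: {0, 1, 3}
read p: {0, 1, 3, 4}
read q: {3, 5}
Final reachable set {3, 5} has 2 states.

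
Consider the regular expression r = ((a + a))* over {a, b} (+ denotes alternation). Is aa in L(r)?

yes

Split into 2 pieces a · a; each matches (a+a).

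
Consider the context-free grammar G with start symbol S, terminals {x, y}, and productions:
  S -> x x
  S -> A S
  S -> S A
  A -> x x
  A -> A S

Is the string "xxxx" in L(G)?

yes

S ⇒ AS ⇒ xxS ⇒ xxxx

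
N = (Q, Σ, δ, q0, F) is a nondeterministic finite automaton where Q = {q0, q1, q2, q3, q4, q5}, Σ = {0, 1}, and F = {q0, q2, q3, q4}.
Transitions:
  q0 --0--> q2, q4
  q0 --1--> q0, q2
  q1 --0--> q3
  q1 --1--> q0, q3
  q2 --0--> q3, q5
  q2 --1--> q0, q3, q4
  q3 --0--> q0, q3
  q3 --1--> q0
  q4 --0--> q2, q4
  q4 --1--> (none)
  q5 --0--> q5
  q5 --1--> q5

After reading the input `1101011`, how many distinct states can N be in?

Start: {q0}
read 1: {q0, q2}
read 1: {q0, q2, q3, q4}
read 0: {q0, q2, q3, q4, q5}
read 1: {q0, q2, q3, q4, q5}
read 0: {q0, q2, q3, q4, q5}
read 1: {q0, q2, q3, q4, q5}
read 1: {q0, q2, q3, q4, q5}
Final reachable set {q0, q2, q3, q4, q5} has 5 states.

5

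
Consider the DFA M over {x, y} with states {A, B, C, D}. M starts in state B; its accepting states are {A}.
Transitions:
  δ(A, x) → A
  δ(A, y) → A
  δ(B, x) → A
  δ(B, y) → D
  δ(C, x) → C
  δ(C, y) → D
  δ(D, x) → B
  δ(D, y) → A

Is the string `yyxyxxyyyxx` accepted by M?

accepted

B --y--> D
D --y--> A
A --x--> A
A --y--> A
A --x--> A
A --x--> A
A --y--> A
A --y--> A
A --y--> A
A --x--> A
A --x--> A
End in state A, which is an accepting state.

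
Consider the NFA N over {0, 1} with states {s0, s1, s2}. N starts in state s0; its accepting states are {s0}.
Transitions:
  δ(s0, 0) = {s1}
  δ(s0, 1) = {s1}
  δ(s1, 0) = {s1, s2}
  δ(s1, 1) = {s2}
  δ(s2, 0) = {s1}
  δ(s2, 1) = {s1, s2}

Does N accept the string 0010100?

Start: {s0}
read 0: {s1}
read 0: {s1, s2}
read 1: {s1, s2}
read 0: {s1, s2}
read 1: {s1, s2}
read 0: {s1, s2}
read 0: {s1, s2}
Reachable ∩ accepting = {} — empty.

rejected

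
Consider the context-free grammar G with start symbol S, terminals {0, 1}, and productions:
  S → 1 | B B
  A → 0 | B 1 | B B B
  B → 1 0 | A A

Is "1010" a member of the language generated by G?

S ⇒ BB ⇒ 10B ⇒ 1010

yes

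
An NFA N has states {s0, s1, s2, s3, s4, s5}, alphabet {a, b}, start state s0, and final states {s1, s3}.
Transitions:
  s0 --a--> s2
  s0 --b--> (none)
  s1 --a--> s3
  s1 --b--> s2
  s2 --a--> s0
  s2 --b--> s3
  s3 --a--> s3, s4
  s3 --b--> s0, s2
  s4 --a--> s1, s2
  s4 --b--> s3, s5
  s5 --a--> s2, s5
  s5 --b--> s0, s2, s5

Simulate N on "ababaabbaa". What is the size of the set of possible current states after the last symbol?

Start: {s0}
read a: {s2}
read b: {s3}
read a: {s3, s4}
read b: {s0, s2, s3, s5}
read a: {s0, s2, s3, s4, s5}
read a: {s0, s1, s2, s3, s4, s5}
read b: {s0, s2, s3, s5}
read b: {s0, s2, s3, s5}
read a: {s0, s2, s3, s4, s5}
read a: {s0, s1, s2, s3, s4, s5}
Final reachable set {s0, s1, s2, s3, s4, s5} has 6 states.

6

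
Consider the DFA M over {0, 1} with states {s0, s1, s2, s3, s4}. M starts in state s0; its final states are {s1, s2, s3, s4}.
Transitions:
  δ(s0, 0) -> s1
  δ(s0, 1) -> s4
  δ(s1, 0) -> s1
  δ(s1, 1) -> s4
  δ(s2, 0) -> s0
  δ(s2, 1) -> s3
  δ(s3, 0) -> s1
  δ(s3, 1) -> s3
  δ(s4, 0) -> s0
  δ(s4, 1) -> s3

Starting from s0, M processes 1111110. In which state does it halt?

s0 --1--> s4
s4 --1--> s3
s3 --1--> s3
s3 --1--> s3
s3 --1--> s3
s3 --1--> s3
s3 --0--> s1

s1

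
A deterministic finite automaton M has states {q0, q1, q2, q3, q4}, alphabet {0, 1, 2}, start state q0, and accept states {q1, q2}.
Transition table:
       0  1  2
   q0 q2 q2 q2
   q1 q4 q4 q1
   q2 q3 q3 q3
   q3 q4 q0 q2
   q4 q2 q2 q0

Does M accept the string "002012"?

accepted

q0 --0--> q2
q2 --0--> q3
q3 --2--> q2
q2 --0--> q3
q3 --1--> q0
q0 --2--> q2
End in state q2, which is an accepting state.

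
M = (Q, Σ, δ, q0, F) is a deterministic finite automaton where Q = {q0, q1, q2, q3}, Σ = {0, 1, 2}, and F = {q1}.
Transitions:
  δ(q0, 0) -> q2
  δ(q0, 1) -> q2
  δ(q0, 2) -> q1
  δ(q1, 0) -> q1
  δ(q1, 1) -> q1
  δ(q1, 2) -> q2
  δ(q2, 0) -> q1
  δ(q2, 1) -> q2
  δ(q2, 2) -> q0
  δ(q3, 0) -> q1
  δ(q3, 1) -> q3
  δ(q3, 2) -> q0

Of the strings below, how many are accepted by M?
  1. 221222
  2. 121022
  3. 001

221222: rejected
121022: rejected
001: accepted

1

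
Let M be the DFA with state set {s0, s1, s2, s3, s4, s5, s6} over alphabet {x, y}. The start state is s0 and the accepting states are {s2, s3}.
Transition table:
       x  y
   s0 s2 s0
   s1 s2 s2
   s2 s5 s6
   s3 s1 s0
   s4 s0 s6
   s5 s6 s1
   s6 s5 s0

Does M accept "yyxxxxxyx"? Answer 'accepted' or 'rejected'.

s0 --y--> s0
s0 --y--> s0
s0 --x--> s2
s2 --x--> s5
s5 --x--> s6
s6 --x--> s5
s5 --x--> s6
s6 --y--> s0
s0 --x--> s2
End in state s2, which is an accepting state.

accepted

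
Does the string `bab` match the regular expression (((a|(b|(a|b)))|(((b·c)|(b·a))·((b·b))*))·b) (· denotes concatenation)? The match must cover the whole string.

Split as ba·b: ((a|(b|(a|b)))|(((b·c)|(b·a))·((b·b))*)) matches ba and b matches b.

yes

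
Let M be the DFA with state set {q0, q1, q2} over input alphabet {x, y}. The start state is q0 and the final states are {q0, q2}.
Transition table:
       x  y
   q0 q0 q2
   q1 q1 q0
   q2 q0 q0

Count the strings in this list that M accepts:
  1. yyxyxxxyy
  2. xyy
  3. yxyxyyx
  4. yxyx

yyxyxxxyy: accepted
xyy: accepted
yxyxyyx: accepted
yxyx: accepted

4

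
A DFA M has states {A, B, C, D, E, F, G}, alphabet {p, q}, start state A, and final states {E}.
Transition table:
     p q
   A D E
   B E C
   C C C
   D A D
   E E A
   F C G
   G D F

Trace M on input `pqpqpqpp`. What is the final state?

A

A --p--> D
D --q--> D
D --p--> A
A --q--> E
E --p--> E
E --q--> A
A --p--> D
D --p--> A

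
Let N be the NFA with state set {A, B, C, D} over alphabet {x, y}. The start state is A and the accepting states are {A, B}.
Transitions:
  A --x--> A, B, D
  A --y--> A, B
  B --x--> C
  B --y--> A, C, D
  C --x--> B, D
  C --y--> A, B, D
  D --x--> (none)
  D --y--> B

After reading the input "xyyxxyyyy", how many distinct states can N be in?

4

Start: {A}
read x: {A, B, D}
read y: {A, B, C, D}
read y: {A, B, C, D}
read x: {A, B, C, D}
read x: {A, B, C, D}
read y: {A, B, C, D}
read y: {A, B, C, D}
read y: {A, B, C, D}
read y: {A, B, C, D}
Final reachable set {A, B, C, D} has 4 states.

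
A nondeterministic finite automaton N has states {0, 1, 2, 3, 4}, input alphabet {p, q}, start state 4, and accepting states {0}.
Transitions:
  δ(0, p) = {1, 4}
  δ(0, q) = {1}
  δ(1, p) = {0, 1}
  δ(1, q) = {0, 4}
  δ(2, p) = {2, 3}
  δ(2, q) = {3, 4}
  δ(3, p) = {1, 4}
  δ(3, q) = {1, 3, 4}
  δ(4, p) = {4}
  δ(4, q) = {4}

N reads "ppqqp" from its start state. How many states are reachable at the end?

1

Start: {4}
read p: {4}
read p: {4}
read q: {4}
read q: {4}
read p: {4}
Final reachable set {4} has 1 state.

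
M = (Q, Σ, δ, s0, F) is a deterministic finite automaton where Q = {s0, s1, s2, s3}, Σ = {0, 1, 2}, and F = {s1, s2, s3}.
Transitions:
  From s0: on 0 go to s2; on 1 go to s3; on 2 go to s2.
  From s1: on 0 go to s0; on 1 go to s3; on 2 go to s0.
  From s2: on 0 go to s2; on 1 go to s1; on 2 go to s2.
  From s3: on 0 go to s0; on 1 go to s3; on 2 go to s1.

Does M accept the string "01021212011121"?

accepted

s0 --0--> s2
s2 --1--> s1
s1 --0--> s0
s0 --2--> s2
s2 --1--> s1
s1 --2--> s0
s0 --1--> s3
s3 --2--> s1
s1 --0--> s0
s0 --1--> s3
s3 --1--> s3
s3 --1--> s3
s3 --2--> s1
s1 --1--> s3
End in state s3, which is an accepting state.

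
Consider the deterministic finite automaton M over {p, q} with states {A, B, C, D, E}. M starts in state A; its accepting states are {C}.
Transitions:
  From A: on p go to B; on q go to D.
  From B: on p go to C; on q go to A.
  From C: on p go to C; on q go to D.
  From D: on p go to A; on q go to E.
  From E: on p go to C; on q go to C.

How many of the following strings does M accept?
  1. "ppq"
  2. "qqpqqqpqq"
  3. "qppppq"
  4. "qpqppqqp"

"ppq": rejected
"qqpqqqpqq": rejected
"qppppq": rejected
"qpqppqqp": rejected

0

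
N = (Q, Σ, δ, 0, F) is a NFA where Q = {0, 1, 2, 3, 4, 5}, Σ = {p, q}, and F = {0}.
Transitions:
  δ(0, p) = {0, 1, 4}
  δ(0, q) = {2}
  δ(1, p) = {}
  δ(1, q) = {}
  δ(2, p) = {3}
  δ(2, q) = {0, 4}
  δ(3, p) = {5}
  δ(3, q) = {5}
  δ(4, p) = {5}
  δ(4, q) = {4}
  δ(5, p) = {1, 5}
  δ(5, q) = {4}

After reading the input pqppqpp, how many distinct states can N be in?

Start: {0}
read p: {0, 1, 4}
read q: {2, 4}
read p: {3, 5}
read p: {1, 5}
read q: {4}
read p: {5}
read p: {1, 5}
Final reachable set {1, 5} has 2 states.

2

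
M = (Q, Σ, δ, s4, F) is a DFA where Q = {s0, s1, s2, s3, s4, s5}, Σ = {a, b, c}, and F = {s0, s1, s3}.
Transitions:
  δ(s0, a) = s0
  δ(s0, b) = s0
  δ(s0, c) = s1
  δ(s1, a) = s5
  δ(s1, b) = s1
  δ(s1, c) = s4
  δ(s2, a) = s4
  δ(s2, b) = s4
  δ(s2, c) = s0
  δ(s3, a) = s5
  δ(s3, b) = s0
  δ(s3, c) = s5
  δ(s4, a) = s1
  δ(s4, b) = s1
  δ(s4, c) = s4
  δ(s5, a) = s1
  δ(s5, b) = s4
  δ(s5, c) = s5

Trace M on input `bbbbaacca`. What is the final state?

s1

s4 --b--> s1
s1 --b--> s1
s1 --b--> s1
s1 --b--> s1
s1 --a--> s5
s5 --a--> s1
s1 --c--> s4
s4 --c--> s4
s4 --a--> s1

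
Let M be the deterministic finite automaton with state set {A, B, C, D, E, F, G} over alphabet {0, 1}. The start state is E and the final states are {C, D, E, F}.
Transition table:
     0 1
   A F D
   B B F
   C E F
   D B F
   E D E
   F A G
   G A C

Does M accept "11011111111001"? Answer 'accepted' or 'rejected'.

rejected

E --1--> E
E --1--> E
E --0--> D
D --1--> F
F --1--> G
G --1--> C
C --1--> F
F --1--> G
G --1--> C
C --1--> F
F --1--> G
G --0--> A
A --0--> F
F --1--> G
End in state G, which is not an accepting state.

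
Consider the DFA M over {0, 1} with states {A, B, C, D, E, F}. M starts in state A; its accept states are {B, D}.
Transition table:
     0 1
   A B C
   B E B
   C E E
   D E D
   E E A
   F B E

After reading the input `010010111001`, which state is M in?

A

A --0--> B
B --1--> B
B --0--> E
E --0--> E
E --1--> A
A --0--> B
B --1--> B
B --1--> B
B --1--> B
B --0--> E
E --0--> E
E --1--> A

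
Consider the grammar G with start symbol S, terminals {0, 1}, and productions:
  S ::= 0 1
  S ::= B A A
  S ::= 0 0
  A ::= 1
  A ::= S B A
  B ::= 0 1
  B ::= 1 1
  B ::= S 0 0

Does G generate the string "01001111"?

yes

S ⇒ BAA ⇒ 01AA ⇒ 01SBAA ⇒ 0100BAA ⇒ 010011AA ⇒ 0100111A ⇒ 01001111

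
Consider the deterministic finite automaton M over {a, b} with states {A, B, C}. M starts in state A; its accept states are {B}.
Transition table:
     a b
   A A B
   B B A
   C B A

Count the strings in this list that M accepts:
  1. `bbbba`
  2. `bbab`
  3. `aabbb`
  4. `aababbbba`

3

`bbbba`: rejected
`bbab`: accepted
`aabbb`: accepted
`aababbbba`: accepted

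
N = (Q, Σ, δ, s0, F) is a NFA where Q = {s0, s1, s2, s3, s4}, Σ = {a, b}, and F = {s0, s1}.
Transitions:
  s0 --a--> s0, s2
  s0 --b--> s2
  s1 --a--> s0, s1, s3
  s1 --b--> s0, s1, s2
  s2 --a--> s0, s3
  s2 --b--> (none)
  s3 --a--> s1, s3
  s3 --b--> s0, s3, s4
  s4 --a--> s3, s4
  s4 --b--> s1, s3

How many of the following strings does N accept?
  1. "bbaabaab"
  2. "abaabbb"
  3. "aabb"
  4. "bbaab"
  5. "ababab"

"bbaabaab": rejected
"abaabbb": accepted
"aabb": accepted
"bbaab": rejected
"ababab": accepted

3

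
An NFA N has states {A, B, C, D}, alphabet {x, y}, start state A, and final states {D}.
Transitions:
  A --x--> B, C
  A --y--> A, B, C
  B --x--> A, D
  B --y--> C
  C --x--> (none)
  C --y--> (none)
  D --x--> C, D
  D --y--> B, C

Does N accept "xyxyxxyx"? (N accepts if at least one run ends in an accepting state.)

Start: {A}
read x: {B, C}
read y: {C}
read x: {}
The reachable set is empty and stays empty for the remaining 5 symbols.
Reachable ∩ accepting = {} — empty.

rejected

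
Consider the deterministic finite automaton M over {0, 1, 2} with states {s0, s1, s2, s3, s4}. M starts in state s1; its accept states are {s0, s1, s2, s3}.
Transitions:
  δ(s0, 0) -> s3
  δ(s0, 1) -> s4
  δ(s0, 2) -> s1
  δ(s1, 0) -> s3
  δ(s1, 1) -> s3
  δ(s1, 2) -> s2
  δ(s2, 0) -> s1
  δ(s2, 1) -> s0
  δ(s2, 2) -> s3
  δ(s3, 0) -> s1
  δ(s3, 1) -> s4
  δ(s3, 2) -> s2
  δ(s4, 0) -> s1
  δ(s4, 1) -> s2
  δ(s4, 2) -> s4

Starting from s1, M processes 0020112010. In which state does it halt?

s1

s1 --0--> s3
s3 --0--> s1
s1 --2--> s2
s2 --0--> s1
s1 --1--> s3
s3 --1--> s4
s4 --2--> s4
s4 --0--> s1
s1 --1--> s3
s3 --0--> s1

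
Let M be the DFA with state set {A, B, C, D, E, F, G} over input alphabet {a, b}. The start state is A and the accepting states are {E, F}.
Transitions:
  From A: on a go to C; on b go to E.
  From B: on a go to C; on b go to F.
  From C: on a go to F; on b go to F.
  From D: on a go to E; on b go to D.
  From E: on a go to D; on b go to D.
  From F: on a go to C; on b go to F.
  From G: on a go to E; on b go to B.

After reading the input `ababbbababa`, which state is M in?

A --a--> C
C --b--> F
F --a--> C
C --b--> F
F --b--> F
F --b--> F
F --a--> C
C --b--> F
F --a--> C
C --b--> F
F --a--> C

C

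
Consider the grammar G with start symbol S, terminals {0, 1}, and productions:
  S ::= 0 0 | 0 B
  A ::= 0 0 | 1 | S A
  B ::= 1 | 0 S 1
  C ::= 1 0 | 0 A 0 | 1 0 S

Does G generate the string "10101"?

no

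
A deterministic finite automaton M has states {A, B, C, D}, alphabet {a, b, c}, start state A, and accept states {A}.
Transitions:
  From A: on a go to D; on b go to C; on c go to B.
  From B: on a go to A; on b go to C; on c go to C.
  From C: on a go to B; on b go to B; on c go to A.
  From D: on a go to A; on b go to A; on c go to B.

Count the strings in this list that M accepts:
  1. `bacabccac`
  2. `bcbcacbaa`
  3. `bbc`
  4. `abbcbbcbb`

1

`bacabccac`: rejected
`bcbcacbaa`: accepted
`bbc`: rejected
`abbcbbcbb`: rejected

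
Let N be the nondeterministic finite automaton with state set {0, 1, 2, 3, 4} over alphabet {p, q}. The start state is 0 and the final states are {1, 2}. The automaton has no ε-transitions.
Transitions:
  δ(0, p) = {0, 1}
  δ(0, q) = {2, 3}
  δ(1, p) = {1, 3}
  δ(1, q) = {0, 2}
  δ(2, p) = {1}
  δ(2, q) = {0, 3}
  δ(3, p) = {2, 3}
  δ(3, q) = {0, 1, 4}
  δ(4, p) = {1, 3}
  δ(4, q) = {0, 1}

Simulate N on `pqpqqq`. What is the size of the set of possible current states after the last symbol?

Start: {0}
read p: {0, 1}
read q: {0, 2, 3}
read p: {0, 1, 2, 3}
read q: {0, 1, 2, 3, 4}
read q: {0, 1, 2, 3, 4}
read q: {0, 1, 2, 3, 4}
Final reachable set {0, 1, 2, 3, 4} has 5 states.

5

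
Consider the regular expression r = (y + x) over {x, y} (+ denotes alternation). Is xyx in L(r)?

no

Neither y nor x matches xyx.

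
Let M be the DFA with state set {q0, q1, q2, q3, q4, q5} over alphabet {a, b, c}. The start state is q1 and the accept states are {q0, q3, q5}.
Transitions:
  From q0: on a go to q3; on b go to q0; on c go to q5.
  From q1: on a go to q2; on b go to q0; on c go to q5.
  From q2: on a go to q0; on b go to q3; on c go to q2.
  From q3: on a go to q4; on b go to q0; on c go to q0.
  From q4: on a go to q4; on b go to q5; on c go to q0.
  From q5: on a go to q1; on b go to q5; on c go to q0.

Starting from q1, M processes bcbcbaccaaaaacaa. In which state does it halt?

q1 --b--> q0
q0 --c--> q5
q5 --b--> q5
q5 --c--> q0
q0 --b--> q0
q0 --a--> q3
q3 --c--> q0
q0 --c--> q5
q5 --a--> q1
q1 --a--> q2
q2 --a--> q0
q0 --a--> q3
q3 --a--> q4
q4 --c--> q0
q0 --a--> q3
q3 --a--> q4

q4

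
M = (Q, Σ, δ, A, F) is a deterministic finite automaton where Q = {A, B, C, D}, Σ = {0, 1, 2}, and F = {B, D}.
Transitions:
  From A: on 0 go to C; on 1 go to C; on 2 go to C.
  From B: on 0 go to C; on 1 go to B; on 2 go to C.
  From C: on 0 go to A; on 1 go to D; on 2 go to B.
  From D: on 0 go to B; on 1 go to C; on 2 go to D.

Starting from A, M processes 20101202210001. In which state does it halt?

C

A --2--> C
C --0--> A
A --1--> C
C --0--> A
A --1--> C
C --2--> B
B --0--> C
C --2--> B
B --2--> C
C --1--> D
D --0--> B
B --0--> C
C --0--> A
A --1--> C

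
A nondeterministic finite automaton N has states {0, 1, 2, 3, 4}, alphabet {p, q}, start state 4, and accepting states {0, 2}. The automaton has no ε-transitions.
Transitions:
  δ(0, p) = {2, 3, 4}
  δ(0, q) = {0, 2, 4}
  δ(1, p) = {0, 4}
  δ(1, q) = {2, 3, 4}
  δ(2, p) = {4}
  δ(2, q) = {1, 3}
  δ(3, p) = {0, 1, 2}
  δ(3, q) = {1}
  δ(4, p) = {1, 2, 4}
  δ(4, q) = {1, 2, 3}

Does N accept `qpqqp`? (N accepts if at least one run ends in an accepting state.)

Start: {4}
read q: {1, 2, 3}
read p: {0, 1, 2, 4}
read q: {0, 1, 2, 3, 4}
read q: {0, 1, 2, 3, 4}
read p: {0, 1, 2, 3, 4}
Reachable ∩ accepting = {0, 2} — nonempty.

accepted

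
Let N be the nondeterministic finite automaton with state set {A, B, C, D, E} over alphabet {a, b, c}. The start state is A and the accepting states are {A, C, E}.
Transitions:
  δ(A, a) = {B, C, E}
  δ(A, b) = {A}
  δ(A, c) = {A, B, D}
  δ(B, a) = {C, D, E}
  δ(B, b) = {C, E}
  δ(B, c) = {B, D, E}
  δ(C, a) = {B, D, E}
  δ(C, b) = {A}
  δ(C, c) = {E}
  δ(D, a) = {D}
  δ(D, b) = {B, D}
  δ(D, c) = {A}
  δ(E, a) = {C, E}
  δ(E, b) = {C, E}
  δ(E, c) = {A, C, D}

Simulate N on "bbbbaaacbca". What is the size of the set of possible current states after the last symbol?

4

Start: {A}
read b: {A}
read b: {A}
read b: {A}
read b: {A}
read a: {B, C, E}
read a: {B, C, D, E}
read a: {B, C, D, E}
read c: {A, B, C, D, E}
read b: {A, B, C, D, E}
read c: {A, B, C, D, E}
read a: {B, C, D, E}
Final reachable set {B, C, D, E} has 4 states.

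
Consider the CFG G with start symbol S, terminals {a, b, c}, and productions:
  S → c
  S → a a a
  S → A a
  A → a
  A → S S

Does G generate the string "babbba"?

no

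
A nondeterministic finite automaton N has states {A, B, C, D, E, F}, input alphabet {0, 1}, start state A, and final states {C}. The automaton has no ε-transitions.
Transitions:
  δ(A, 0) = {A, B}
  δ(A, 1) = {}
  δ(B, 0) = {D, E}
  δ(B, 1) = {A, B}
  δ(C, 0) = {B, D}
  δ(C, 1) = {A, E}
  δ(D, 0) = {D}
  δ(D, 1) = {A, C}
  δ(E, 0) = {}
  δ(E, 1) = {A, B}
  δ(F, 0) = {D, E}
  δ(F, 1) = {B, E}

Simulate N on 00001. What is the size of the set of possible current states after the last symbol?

Start: {A}
read 0: {A, B}
read 0: {A, B, D, E}
read 0: {A, B, D, E}
read 0: {A, B, D, E}
read 1: {A, B, C}
Final reachable set {A, B, C} has 3 states.

3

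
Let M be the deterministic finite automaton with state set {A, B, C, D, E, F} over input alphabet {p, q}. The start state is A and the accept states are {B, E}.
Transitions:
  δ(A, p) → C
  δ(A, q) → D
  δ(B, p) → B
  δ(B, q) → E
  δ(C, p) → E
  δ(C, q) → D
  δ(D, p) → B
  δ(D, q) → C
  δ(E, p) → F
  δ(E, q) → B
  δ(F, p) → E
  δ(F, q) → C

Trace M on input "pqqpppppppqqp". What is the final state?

A --p--> C
C --q--> D
D --q--> C
C --p--> E
E --p--> F
F --p--> E
E --p--> F
F --p--> E
E --p--> F
F --p--> E
E --q--> B
B --q--> E
E --p--> F

F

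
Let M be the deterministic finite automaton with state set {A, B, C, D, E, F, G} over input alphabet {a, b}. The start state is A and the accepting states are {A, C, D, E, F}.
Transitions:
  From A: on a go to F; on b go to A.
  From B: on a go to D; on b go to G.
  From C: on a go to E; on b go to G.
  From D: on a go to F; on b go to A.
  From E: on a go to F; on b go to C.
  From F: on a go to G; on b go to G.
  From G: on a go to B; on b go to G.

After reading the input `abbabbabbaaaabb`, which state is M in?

A --a--> F
F --b--> G
G --b--> G
G --a--> B
B --b--> G
G --b--> G
G --a--> B
B --b--> G
G --b--> G
G --a--> B
B --a--> D
D --a--> F
F --a--> G
G --b--> G
G --b--> G

G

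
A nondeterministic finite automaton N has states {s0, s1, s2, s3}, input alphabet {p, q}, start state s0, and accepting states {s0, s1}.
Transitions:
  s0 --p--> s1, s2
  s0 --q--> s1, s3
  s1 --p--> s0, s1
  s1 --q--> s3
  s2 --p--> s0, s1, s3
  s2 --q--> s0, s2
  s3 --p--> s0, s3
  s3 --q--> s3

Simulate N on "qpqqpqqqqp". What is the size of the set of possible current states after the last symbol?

2

Start: {s0}
read q: {s1, s3}
read p: {s0, s1, s3}
read q: {s1, s3}
read q: {s3}
read p: {s0, s3}
read q: {s1, s3}
read q: {s3}
read q: {s3}
read q: {s3}
read p: {s0, s3}
Final reachable set {s0, s3} has 2 states.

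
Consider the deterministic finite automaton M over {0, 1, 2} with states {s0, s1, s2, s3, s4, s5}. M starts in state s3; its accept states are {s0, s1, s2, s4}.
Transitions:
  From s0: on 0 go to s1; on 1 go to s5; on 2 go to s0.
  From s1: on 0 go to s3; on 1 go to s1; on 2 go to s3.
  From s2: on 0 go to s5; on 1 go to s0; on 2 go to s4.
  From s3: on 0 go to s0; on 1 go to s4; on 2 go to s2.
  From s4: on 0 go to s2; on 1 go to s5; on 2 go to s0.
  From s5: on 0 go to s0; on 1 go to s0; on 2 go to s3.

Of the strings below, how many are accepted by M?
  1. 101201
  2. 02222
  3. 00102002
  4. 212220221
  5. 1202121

101201: accepted
02222: accepted
00102002: accepted
212220221: accepted
1202121: rejected

4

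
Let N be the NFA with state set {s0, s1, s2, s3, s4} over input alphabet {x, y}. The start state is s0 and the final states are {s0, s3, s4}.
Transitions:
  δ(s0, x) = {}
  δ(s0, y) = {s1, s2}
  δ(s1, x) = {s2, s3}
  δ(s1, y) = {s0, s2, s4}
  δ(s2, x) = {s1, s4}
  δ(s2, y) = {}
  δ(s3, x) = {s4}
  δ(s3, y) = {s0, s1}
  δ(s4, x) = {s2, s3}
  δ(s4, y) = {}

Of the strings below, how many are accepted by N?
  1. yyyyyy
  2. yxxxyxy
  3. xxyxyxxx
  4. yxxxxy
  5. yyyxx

4

yyyyyy: accepted
yxxxyxy: accepted
xxyxyxxx: rejected
yxxxxy: accepted
yyyxx: accepted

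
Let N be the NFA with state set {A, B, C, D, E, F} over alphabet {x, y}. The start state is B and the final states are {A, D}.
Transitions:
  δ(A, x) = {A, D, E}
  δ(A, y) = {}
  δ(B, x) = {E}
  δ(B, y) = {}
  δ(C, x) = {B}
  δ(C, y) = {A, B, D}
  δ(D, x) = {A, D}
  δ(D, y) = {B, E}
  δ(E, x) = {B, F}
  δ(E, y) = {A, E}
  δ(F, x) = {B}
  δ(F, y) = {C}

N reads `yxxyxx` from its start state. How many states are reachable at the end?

Start: {B}
read y: {}
The reachable set is empty and stays empty for the remaining 5 symbols.
Final reachable set {} has 0 states.

0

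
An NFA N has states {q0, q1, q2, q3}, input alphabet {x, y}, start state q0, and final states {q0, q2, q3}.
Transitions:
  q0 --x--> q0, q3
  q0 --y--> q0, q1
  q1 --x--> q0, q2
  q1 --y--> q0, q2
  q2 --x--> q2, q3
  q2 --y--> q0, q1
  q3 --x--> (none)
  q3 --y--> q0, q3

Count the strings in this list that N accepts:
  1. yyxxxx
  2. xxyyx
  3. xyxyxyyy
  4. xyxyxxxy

4

yyxxxx: accepted
xxyyx: accepted
xyxyxyyy: accepted
xyxyxxxy: accepted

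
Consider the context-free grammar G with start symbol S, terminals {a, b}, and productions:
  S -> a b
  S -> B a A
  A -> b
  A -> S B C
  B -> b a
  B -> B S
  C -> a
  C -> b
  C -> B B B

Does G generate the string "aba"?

no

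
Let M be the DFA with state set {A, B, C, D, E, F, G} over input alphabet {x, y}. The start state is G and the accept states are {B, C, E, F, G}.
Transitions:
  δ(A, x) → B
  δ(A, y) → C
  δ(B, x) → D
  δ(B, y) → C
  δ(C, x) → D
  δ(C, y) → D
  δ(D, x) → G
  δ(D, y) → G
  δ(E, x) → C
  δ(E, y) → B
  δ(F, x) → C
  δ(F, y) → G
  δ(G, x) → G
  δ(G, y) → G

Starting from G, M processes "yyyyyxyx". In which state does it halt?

G --y--> G
G --y--> G
G --y--> G
G --y--> G
G --y--> G
G --x--> G
G --y--> G
G --x--> G

G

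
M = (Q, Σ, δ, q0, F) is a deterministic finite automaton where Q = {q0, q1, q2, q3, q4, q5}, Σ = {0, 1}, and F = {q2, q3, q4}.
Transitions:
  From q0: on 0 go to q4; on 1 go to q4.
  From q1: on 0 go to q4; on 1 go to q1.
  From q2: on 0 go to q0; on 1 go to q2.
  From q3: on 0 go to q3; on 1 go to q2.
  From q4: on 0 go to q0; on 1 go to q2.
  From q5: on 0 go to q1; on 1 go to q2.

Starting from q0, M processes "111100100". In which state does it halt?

q4

q0 --1--> q4
q4 --1--> q2
q2 --1--> q2
q2 --1--> q2
q2 --0--> q0
q0 --0--> q4
q4 --1--> q2
q2 --0--> q0
q0 --0--> q4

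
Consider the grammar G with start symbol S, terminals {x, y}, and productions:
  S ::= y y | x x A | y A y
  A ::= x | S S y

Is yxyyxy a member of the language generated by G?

no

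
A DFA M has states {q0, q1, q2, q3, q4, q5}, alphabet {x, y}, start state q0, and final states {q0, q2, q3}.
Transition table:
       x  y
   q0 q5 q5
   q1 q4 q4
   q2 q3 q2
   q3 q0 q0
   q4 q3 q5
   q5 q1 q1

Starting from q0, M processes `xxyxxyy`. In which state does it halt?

q1

q0 --x--> q5
q5 --x--> q1
q1 --y--> q4
q4 --x--> q3
q3 --x--> q0
q0 --y--> q5
q5 --y--> q1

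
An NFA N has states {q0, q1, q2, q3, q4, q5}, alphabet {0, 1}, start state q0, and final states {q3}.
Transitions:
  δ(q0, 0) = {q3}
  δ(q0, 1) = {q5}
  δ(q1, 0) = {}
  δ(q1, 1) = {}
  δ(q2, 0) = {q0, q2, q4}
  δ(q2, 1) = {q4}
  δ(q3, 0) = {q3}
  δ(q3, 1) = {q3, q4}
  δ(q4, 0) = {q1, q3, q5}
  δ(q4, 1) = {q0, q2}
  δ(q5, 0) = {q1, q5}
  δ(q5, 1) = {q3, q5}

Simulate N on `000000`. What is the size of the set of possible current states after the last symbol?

1

Start: {q0}
read 0: {q3}
read 0: {q3}
read 0: {q3}
read 0: {q3}
read 0: {q3}
read 0: {q3}
Final reachable set {q3} has 1 state.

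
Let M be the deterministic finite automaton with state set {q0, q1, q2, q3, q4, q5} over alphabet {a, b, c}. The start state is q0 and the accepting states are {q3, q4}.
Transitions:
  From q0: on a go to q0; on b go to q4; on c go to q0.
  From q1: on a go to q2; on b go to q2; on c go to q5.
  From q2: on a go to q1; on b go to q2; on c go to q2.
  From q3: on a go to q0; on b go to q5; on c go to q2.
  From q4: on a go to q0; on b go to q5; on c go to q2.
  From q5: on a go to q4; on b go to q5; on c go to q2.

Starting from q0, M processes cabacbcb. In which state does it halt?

q0 --c--> q0
q0 --a--> q0
q0 --b--> q4
q4 --a--> q0
q0 --c--> q0
q0 --b--> q4
q4 --c--> q2
q2 --b--> q2

q2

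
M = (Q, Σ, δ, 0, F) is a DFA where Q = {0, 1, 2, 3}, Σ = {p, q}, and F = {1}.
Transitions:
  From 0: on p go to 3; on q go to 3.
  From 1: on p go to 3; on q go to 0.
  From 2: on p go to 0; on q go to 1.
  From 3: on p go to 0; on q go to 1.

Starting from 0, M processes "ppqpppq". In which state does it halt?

3

0 --p--> 3
3 --p--> 0
0 --q--> 3
3 --p--> 0
0 --p--> 3
3 --p--> 0
0 --q--> 3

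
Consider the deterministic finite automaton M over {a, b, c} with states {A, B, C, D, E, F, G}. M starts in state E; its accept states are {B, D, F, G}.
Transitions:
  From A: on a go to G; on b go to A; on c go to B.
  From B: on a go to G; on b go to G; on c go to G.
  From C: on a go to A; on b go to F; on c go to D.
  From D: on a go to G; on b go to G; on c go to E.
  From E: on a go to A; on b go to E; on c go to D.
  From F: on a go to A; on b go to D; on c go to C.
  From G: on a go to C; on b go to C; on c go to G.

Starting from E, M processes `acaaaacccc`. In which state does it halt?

E --a--> A
A --c--> B
B --a--> G
G --a--> C
C --a--> A
A --a--> G
G --c--> G
G --c--> G
G --c--> G
G --c--> G

G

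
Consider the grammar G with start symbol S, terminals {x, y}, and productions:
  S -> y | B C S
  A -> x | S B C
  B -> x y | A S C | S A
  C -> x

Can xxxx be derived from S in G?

no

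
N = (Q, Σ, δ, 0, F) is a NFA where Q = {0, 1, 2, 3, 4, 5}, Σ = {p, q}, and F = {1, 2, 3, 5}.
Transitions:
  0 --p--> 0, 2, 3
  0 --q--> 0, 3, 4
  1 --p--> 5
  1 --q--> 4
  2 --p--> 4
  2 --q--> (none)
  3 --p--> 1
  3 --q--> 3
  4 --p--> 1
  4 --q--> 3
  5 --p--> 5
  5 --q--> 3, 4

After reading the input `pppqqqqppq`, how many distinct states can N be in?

3

Start: {0}
read p: {0, 2, 3}
read p: {0, 1, 2, 3, 4}
read p: {0, 1, 2, 3, 4, 5}
read q: {0, 3, 4}
read q: {0, 3, 4}
read q: {0, 3, 4}
read q: {0, 3, 4}
read p: {0, 1, 2, 3}
read p: {0, 1, 2, 3, 4, 5}
read q: {0, 3, 4}
Final reachable set {0, 3, 4} has 3 states.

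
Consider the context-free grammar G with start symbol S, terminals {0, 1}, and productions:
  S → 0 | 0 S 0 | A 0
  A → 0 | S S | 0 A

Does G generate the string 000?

S ⇒ 0S0 ⇒ 000

yes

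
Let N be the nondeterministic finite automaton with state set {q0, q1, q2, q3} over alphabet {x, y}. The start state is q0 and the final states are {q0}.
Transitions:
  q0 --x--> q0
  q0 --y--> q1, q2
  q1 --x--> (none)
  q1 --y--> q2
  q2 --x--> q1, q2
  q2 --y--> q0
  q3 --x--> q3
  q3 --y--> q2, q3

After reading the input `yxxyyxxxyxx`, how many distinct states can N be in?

Start: {q0}
read y: {q1, q2}
read x: {q1, q2}
read x: {q1, q2}
read y: {q0, q2}
read y: {q0, q1, q2}
read x: {q0, q1, q2}
read x: {q0, q1, q2}
read x: {q0, q1, q2}
read y: {q0, q1, q2}
read x: {q0, q1, q2}
read x: {q0, q1, q2}
Final reachable set {q0, q1, q2} has 3 states.

3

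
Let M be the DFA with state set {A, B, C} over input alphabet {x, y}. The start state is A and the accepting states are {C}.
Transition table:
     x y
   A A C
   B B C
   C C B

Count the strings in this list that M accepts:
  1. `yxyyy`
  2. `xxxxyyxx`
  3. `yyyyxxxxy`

`yxyyy`: rejected
`xxxxyyxx`: rejected
`yyyyxxxxy`: accepted

1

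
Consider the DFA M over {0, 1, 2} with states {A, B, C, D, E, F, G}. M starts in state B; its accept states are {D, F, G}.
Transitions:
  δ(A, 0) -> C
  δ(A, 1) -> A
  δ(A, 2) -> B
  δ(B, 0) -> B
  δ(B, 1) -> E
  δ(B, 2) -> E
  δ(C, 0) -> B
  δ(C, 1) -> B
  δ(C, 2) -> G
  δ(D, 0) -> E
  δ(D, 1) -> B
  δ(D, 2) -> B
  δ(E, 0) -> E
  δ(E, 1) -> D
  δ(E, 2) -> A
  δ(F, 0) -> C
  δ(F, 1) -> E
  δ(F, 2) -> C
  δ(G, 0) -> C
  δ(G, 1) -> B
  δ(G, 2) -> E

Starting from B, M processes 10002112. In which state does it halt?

B --1--> E
E --0--> E
E --0--> E
E --0--> E
E --2--> A
A --1--> A
A --1--> A
A --2--> B

B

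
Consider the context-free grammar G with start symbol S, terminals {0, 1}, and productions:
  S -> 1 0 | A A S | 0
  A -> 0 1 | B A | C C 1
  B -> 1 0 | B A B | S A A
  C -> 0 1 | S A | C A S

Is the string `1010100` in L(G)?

no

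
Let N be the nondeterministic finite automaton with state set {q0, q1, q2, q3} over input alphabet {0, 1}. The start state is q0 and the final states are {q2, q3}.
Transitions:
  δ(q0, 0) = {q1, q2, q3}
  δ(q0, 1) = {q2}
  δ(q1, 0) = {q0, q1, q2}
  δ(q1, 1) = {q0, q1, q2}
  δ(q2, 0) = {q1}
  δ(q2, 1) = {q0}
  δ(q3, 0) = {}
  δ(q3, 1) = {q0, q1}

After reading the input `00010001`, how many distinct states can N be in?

3

Start: {q0}
read 0: {q1, q2, q3}
read 0: {q0, q1, q2}
read 0: {q0, q1, q2, q3}
read 1: {q0, q1, q2}
read 0: {q0, q1, q2, q3}
read 0: {q0, q1, q2, q3}
read 0: {q0, q1, q2, q3}
read 1: {q0, q1, q2}
Final reachable set {q0, q1, q2} has 3 states.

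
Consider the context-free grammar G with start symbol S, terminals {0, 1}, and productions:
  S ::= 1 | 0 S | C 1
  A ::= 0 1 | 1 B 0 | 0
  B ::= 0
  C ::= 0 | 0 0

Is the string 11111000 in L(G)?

no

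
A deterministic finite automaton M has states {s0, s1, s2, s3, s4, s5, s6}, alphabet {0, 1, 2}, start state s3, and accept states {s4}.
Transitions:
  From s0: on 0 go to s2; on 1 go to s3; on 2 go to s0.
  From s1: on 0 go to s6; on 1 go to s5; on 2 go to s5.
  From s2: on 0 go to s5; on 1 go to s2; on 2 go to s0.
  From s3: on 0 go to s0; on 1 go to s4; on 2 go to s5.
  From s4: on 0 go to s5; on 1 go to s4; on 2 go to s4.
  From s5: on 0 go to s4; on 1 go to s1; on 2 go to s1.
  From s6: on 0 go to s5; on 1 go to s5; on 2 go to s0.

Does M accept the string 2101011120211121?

rejected

s3 --2--> s5
s5 --1--> s1
s1 --0--> s6
s6 --1--> s5
s5 --0--> s4
s4 --1--> s4
s4 --1--> s4
s4 --1--> s4
s4 --2--> s4
s4 --0--> s5
s5 --2--> s1
s1 --1--> s5
s5 --1--> s1
s1 --1--> s5
s5 --2--> s1
s1 --1--> s5
End in state s5, which is not an accepting state.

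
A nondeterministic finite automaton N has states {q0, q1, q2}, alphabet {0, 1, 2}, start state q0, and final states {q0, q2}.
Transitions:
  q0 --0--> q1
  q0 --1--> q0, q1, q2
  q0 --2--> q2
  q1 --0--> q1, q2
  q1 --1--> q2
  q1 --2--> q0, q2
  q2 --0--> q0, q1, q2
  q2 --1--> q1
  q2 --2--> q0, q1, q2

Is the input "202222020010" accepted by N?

accepted

Start: {q0}
read 2: {q2}
read 0: {q0, q1, q2}
read 2: {q0, q1, q2}
read 2: {q0, q1, q2}
read 2: {q0, q1, q2}
read 2: {q0, q1, q2}
read 0: {q0, q1, q2}
read 2: {q0, q1, q2}
read 0: {q0, q1, q2}
read 0: {q0, q1, q2}
read 1: {q0, q1, q2}
read 0: {q0, q1, q2}
Reachable ∩ accepting = {q0, q2} — nonempty.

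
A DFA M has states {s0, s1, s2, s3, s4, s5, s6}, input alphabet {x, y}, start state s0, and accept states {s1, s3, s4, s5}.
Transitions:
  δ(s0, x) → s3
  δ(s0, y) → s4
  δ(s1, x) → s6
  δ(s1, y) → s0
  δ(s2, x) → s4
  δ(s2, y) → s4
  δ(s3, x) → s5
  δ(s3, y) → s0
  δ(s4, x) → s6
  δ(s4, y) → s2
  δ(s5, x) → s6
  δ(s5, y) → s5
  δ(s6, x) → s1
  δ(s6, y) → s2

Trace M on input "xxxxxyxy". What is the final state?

s0 --x--> s3
s3 --x--> s5
s5 --x--> s6
s6 --x--> s1
s1 --x--> s6
s6 --y--> s2
s2 --x--> s4
s4 --y--> s2

s2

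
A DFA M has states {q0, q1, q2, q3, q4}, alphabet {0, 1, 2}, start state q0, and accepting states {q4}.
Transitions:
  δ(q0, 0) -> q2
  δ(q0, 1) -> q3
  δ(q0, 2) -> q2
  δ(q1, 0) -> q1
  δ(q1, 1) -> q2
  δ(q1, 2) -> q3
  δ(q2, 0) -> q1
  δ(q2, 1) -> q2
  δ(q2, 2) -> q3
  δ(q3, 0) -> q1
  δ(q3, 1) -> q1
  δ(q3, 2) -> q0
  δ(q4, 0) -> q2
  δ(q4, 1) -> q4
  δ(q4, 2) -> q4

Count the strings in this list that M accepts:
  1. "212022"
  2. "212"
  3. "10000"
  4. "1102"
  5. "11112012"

"212022": rejected
"212": rejected
"10000": rejected
"1102": rejected
"11112012": rejected

0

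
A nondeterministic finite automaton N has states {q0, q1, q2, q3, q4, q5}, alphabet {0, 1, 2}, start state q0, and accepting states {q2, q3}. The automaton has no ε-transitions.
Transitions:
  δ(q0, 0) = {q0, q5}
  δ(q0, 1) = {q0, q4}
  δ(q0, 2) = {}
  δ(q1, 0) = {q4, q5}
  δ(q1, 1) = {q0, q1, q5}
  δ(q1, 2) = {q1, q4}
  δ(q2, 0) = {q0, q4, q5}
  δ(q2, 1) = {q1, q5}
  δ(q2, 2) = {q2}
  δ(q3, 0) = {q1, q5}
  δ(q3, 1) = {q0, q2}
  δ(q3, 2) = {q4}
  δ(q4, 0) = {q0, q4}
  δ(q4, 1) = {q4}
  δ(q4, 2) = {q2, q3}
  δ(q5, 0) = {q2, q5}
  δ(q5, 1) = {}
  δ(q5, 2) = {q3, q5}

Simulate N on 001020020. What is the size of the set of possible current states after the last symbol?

Start: {q0}
read 0: {q0, q5}
read 0: {q0, q2, q5}
read 1: {q0, q1, q4, q5}
read 0: {q0, q2, q4, q5}
read 2: {q2, q3, q5}
read 0: {q0, q1, q2, q4, q5}
read 0: {q0, q2, q4, q5}
read 2: {q2, q3, q5}
read 0: {q0, q1, q2, q4, q5}
Final reachable set {q0, q1, q2, q4, q5} has 5 states.

5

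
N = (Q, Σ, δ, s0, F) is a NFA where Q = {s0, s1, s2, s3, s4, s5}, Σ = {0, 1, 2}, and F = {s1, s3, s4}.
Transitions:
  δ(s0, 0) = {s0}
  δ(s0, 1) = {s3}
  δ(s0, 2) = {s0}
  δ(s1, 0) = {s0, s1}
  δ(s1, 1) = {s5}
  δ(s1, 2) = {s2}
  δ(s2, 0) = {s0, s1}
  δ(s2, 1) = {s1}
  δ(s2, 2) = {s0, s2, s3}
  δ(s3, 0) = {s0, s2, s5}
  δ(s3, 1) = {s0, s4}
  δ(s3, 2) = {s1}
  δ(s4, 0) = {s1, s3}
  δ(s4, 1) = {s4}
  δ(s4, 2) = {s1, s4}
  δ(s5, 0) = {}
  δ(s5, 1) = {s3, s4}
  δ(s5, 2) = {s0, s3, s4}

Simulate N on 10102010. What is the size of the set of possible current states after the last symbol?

5

Start: {s0}
read 1: {s3}
read 0: {s0, s2, s5}
read 1: {s1, s3, s4}
read 0: {s0, s1, s2, s3, s5}
read 2: {s0, s1, s2, s3, s4}
read 0: {s0, s1, s2, s3, s5}
read 1: {s0, s1, s3, s4, s5}
read 0: {s0, s1, s2, s3, s5}
Final reachable set {s0, s1, s2, s3, s5} has 5 states.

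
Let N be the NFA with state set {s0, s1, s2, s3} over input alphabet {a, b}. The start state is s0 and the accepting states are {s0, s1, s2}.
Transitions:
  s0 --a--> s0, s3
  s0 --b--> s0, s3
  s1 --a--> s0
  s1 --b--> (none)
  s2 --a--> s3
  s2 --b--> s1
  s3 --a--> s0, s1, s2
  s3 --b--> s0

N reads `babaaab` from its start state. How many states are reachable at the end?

3

Start: {s0}
read b: {s0, s3}
read a: {s0, s1, s2, s3}
read b: {s0, s1, s3}
read a: {s0, s1, s2, s3}
read a: {s0, s1, s2, s3}
read a: {s0, s1, s2, s3}
read b: {s0, s1, s3}
Final reachable set {s0, s1, s3} has 3 states.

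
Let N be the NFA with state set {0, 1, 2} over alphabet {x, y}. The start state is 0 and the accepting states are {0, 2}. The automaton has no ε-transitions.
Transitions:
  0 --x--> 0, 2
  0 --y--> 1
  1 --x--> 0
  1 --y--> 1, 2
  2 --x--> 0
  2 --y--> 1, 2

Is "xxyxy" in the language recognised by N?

Start: {0}
read x: {0, 2}
read x: {0, 2}
read y: {1, 2}
read x: {0}
read y: {1}
Reachable ∩ accepting = {} — empty.

rejected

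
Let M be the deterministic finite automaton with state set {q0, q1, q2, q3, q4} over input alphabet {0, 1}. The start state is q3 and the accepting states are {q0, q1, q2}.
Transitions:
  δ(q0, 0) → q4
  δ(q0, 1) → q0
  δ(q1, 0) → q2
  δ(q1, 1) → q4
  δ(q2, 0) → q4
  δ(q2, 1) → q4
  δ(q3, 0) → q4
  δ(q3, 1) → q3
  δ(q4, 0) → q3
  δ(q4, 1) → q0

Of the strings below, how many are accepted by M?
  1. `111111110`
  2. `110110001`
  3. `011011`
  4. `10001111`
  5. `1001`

`111111110`: rejected
`110110001`: accepted
`011011`: accepted
`10001111`: accepted
`1001`: rejected

3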